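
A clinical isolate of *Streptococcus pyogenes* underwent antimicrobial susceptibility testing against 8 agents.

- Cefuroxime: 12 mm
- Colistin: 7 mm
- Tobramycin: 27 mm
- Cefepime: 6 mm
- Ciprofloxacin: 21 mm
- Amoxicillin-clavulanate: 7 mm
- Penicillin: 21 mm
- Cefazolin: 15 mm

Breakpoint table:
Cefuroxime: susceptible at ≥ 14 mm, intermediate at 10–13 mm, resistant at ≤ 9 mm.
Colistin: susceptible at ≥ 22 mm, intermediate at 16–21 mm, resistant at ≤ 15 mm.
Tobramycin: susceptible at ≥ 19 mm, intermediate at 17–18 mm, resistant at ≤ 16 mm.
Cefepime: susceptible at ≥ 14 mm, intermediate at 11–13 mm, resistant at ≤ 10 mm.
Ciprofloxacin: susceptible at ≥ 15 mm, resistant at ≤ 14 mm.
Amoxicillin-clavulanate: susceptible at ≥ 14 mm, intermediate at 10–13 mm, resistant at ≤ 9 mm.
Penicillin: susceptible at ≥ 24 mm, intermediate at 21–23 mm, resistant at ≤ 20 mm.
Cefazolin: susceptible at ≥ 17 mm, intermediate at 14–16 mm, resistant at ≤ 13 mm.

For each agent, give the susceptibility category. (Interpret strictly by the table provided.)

I, R, S, R, S, R, I, I

Cefuroxime (12 mm) in 10–13 mm — I
Colistin (7 mm) ≤ 15 mm ⇒ resistant
Tobramycin (27 mm) ≥ 19 mm — S
Cefepime (6 mm) ≤ 10 mm → R
Ciprofloxacin (21 mm) ≥ 15 mm — S
Amoxicillin-clavulanate (7 mm) ≤ 9 mm → Resistant
Penicillin: 21 mm is in 21–23 mm → intermediate
Cefazolin 15 mm: in 14–16 mm — intermediate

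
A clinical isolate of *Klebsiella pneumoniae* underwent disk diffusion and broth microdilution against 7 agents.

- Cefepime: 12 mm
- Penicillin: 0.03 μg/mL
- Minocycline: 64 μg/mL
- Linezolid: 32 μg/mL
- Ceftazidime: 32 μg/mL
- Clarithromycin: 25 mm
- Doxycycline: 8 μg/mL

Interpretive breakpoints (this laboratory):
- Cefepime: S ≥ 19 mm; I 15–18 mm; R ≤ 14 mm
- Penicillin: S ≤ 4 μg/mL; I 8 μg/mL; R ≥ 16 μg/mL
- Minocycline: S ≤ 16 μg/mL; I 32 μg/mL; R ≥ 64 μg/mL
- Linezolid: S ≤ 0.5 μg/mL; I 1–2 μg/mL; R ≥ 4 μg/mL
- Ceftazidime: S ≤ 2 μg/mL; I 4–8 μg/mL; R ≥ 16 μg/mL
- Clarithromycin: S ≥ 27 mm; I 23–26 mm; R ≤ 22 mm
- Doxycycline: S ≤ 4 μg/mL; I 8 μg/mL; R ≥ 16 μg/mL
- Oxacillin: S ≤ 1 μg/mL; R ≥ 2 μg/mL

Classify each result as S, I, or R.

R, S, R, R, R, I, I

Cefepime 12 mm: ≤ 14 mm — Resistant
Penicillin (0.03 μg/mL) ≤ 4 μg/mL → S
Minocycline: 64 μg/mL is ≥ 64 μg/mL → resistant
Linezolid (32 μg/mL) ≥ 4 μg/mL → resistant
Ceftazidime 32 μg/mL: ≥ 16 μg/mL → R
Clarithromycin: 25 mm is in 23–26 mm → I
Doxycycline (8 μg/mL) = 8 μg/mL — intermediate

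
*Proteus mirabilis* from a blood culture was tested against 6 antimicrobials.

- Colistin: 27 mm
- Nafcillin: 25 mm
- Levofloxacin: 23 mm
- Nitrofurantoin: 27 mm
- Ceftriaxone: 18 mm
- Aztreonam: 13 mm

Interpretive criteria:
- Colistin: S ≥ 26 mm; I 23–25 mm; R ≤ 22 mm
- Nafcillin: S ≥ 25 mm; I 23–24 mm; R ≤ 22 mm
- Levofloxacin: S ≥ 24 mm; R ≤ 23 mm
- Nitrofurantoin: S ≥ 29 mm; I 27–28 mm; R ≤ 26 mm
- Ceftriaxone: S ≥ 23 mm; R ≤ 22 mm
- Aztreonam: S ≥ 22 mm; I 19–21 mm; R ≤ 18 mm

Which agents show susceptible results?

Colistin (27 mm) ≥ 26 mm ⇒ susceptible
Nafcillin (25 mm) ≥ 25 mm → S
Levofloxacin: 23 mm is ≤ 23 mm → R
Nitrofurantoin (27 mm) in 27–28 mm — Intermediate
Ceftriaxone 18 mm: ≤ 22 mm — Resistant
Aztreonam 13 mm: ≤ 18 mm → resistant

colistin, nafcillin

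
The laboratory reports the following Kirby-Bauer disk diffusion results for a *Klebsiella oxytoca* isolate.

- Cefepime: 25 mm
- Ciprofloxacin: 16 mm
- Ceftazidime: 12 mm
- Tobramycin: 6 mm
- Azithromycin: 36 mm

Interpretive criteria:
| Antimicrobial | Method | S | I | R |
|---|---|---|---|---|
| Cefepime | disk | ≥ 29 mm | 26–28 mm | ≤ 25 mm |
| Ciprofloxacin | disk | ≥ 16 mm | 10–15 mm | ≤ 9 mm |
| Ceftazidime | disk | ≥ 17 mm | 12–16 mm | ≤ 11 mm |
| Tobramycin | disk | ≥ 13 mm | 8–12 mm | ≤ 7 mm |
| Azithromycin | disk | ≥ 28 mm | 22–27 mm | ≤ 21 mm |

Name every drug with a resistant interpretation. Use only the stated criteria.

Cefepime: 25 mm is ≤ 25 mm ⇒ R
Ciprofloxacin: 16 mm is ≥ 16 mm → Susceptible
Ceftazidime: 12 mm is in 12–16 mm → Intermediate
Tobramycin 6 mm: ≤ 7 mm ⇒ Resistant
Azithromycin (36 mm) ≥ 28 mm — S

cefepime, tobramycin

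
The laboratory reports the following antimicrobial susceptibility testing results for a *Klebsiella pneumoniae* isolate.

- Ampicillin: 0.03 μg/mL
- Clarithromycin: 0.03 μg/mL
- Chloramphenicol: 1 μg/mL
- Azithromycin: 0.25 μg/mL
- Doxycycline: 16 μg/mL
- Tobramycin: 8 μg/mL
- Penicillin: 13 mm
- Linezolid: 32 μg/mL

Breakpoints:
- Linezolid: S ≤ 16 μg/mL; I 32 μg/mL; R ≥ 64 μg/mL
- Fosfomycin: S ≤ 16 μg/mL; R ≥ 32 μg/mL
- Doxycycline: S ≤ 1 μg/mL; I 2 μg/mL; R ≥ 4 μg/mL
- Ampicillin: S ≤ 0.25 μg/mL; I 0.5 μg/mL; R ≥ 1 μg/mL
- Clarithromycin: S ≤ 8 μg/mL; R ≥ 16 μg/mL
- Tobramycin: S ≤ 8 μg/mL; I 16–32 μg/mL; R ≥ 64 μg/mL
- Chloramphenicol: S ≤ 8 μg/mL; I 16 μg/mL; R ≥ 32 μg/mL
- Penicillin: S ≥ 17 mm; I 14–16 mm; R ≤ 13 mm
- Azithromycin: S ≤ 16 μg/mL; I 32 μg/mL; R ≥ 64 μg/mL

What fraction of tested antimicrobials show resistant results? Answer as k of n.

2 of 8

Ampicillin (0.03 μg/mL) ≤ 0.25 μg/mL → susceptible
Clarithromycin 0.03 μg/mL: ≤ 8 μg/mL — susceptible
Chloramphenicol (1 μg/mL) ≤ 8 μg/mL → susceptible
Azithromycin 0.25 μg/mL: ≤ 16 μg/mL → Susceptible
Doxycycline 16 μg/mL: ≥ 4 μg/mL — Resistant
Tobramycin (8 μg/mL) ≤ 8 μg/mL ⇒ S
Penicillin: 13 mm is ≤ 13 mm ⇒ Resistant
Linezolid: 32 μg/mL is = 32 μg/mL → Intermediate
Resistant: 2/8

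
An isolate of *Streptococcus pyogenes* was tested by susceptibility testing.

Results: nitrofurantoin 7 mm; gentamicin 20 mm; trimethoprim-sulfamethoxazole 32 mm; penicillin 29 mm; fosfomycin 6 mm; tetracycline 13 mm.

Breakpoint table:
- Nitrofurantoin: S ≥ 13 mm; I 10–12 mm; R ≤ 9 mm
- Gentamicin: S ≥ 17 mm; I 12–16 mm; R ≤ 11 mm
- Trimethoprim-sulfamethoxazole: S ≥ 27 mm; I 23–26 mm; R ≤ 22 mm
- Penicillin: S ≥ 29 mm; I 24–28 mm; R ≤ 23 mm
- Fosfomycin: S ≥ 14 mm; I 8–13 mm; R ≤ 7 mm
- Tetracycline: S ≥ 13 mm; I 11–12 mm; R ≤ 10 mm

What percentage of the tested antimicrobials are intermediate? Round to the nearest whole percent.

0%

Nitrofurantoin: 7 mm is ≤ 9 mm ⇒ resistant
Gentamicin 20 mm: ≥ 17 mm → S
Trimethoprim-sulfamethoxazole 32 mm: ≥ 27 mm → Susceptible
Penicillin (29 mm) ≥ 29 mm — Susceptible
Fosfomycin (6 mm) ≤ 7 mm → Resistant
Tetracycline 13 mm: ≥ 13 mm ⇒ susceptible
Intermediate: 0/6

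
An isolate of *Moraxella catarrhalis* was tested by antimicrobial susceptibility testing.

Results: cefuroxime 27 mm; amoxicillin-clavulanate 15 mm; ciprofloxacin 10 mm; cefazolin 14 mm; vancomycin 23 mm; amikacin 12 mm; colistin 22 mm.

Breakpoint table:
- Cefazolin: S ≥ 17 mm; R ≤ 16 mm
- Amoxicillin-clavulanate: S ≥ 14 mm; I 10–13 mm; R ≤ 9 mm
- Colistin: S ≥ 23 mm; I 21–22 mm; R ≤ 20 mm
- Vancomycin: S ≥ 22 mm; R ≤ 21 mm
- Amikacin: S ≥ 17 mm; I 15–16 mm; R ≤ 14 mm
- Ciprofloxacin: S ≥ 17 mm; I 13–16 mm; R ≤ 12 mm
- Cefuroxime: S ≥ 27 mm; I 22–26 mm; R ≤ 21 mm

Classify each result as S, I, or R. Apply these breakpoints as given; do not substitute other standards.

S, S, R, R, S, R, I

Cefuroxime: 27 mm is ≥ 27 mm ⇒ Susceptible
Amoxicillin-clavulanate 15 mm: ≥ 14 mm → susceptible
Ciprofloxacin (10 mm) ≤ 12 mm ⇒ R
Cefazolin: 14 mm is ≤ 16 mm → R
Vancomycin 23 mm: ≥ 22 mm → S
Amikacin: 12 mm is ≤ 14 mm ⇒ resistant
Colistin: 22 mm is in 21–22 mm → Intermediate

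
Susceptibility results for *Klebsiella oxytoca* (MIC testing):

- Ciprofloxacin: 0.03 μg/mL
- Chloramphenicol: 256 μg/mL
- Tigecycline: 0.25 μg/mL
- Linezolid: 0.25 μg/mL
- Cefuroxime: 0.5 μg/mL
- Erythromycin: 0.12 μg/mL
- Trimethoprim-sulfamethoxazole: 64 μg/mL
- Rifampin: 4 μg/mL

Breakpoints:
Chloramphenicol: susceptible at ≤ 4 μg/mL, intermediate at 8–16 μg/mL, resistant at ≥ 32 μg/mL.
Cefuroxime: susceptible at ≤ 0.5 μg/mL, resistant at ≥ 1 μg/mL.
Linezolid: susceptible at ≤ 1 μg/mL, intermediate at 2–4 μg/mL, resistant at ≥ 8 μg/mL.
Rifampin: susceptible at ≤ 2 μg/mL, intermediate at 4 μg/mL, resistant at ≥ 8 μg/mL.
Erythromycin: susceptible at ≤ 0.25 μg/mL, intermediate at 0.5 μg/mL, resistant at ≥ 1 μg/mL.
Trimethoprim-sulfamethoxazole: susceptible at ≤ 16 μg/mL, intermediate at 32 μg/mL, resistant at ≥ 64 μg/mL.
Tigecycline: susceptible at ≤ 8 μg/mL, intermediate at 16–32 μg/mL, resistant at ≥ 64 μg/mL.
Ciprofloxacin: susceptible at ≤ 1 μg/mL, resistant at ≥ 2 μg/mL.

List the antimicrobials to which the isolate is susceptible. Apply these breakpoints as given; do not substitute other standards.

ciprofloxacin, tigecycline, linezolid, cefuroxime, erythromycin

Ciprofloxacin (0.03 μg/mL) ≤ 1 μg/mL ⇒ Susceptible
Chloramphenicol (256 μg/mL) ≥ 32 μg/mL — resistant
Tigecycline 0.25 μg/mL: ≤ 8 μg/mL — susceptible
Linezolid (0.25 μg/mL) ≤ 1 μg/mL ⇒ susceptible
Cefuroxime: 0.5 μg/mL is ≤ 0.5 μg/mL → Susceptible
Erythromycin: 0.12 μg/mL is ≤ 0.25 μg/mL ⇒ susceptible
Trimethoprim-sulfamethoxazole (64 μg/mL) ≥ 64 μg/mL — Resistant
Rifampin: 4 μg/mL is = 4 μg/mL → Intermediate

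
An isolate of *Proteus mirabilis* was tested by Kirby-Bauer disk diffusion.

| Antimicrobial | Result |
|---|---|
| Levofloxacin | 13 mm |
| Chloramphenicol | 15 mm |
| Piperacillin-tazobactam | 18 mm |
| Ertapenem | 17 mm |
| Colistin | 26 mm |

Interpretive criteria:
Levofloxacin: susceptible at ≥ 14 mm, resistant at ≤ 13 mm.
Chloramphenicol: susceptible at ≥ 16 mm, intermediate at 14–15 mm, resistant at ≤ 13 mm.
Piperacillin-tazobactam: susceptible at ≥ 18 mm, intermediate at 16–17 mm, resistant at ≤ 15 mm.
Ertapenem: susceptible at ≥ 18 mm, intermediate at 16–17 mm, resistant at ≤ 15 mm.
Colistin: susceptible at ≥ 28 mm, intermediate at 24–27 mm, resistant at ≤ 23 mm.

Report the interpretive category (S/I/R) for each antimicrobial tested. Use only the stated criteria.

Levofloxacin 13 mm: ≤ 13 mm ⇒ resistant
Chloramphenicol: 15 mm is in 14–15 mm — intermediate
Piperacillin-tazobactam 18 mm: ≥ 18 mm ⇒ susceptible
Ertapenem 17 mm: in 16–17 mm — intermediate
Colistin 26 mm: in 24–27 mm ⇒ I

R, I, S, I, I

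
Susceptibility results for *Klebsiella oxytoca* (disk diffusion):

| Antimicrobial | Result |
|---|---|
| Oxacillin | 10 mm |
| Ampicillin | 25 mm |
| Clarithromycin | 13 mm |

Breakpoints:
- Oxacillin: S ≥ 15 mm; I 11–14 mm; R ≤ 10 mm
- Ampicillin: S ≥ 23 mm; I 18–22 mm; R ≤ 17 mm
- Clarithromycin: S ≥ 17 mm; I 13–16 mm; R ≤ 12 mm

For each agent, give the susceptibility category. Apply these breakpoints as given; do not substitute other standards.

Oxacillin 10 mm: ≤ 10 mm → resistant
Ampicillin 25 mm: ≥ 23 mm — susceptible
Clarithromycin (13 mm) in 13–16 mm → Intermediate

R, S, I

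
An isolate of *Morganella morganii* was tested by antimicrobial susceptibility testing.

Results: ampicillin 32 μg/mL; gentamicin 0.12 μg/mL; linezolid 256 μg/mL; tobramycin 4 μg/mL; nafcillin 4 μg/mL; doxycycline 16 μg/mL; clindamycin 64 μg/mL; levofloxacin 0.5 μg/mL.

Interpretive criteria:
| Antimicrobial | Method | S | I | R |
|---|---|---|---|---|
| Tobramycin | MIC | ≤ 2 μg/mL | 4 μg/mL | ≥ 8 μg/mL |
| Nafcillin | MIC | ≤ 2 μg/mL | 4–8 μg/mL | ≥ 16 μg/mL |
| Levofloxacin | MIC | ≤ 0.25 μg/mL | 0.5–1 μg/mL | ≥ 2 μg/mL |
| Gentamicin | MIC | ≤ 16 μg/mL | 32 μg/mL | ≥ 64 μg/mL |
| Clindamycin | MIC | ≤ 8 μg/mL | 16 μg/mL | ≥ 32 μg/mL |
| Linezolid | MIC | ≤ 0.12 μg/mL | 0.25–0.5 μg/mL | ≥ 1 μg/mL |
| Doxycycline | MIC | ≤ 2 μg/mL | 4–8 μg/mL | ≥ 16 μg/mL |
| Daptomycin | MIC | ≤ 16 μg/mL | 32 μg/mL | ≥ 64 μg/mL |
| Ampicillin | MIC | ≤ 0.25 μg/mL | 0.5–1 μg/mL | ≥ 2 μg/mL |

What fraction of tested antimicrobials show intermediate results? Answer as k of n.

Ampicillin 32 μg/mL: ≥ 2 μg/mL — resistant
Gentamicin 0.12 μg/mL: ≤ 16 μg/mL ⇒ S
Linezolid: 256 μg/mL is ≥ 1 μg/mL — Resistant
Tobramycin 4 μg/mL: = 4 μg/mL — Intermediate
Nafcillin (4 μg/mL) in 4–8 μg/mL → I
Doxycycline 16 μg/mL: ≥ 16 μg/mL → R
Clindamycin 64 μg/mL: ≥ 32 μg/mL → Resistant
Levofloxacin (0.5 μg/mL) in 0.5–1 μg/mL ⇒ I
Intermediate: 3/8

3 of 8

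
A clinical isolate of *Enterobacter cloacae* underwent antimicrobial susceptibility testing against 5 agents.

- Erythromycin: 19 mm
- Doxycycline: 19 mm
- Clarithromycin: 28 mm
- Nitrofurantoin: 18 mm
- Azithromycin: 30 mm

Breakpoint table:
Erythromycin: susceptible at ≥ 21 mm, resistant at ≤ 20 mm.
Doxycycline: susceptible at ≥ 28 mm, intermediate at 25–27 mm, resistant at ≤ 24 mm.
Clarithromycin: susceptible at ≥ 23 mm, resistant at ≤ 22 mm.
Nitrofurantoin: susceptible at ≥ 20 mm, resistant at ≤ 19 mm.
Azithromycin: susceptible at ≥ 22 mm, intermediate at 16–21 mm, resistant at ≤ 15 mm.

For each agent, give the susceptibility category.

Erythromycin: 19 mm is ≤ 20 mm → Resistant
Doxycycline: 19 mm is ≤ 24 mm — resistant
Clarithromycin: 28 mm is ≥ 23 mm — susceptible
Nitrofurantoin 18 mm: ≤ 19 mm ⇒ R
Azithromycin 30 mm: ≥ 22 mm — Susceptible

R, R, S, R, S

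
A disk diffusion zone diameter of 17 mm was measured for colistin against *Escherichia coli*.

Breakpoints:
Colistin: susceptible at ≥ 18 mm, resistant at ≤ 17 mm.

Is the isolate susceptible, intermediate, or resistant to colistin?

Colistin: 17 mm is ≤ 17 mm → resistant

Resistant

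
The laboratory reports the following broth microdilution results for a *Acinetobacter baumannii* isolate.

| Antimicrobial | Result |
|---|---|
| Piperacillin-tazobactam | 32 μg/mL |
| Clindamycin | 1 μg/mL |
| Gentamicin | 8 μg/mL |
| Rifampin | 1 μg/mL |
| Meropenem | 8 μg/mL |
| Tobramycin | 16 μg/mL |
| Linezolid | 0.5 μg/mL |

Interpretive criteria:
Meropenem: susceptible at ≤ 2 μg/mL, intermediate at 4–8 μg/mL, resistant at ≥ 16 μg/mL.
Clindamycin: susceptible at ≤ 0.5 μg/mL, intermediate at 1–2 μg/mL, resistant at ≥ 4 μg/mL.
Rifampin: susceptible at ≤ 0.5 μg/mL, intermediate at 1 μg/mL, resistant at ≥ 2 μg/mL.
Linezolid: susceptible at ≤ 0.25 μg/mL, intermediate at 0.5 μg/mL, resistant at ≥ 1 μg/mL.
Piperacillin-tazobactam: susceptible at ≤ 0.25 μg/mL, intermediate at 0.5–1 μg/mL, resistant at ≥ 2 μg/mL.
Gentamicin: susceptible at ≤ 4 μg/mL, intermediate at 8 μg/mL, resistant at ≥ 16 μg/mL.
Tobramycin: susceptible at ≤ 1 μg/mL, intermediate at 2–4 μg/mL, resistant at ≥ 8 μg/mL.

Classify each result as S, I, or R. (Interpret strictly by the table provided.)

Piperacillin-tazobactam: 32 μg/mL is ≥ 2 μg/mL ⇒ resistant
Clindamycin (1 μg/mL) in 1–2 μg/mL ⇒ Intermediate
Gentamicin: 8 μg/mL is = 8 μg/mL → I
Rifampin (1 μg/mL) = 1 μg/mL → I
Meropenem: 8 μg/mL is in 4–8 μg/mL → intermediate
Tobramycin: 16 μg/mL is ≥ 8 μg/mL ⇒ resistant
Linezolid 0.5 μg/mL: = 0.5 μg/mL ⇒ intermediate

R, I, I, I, I, R, I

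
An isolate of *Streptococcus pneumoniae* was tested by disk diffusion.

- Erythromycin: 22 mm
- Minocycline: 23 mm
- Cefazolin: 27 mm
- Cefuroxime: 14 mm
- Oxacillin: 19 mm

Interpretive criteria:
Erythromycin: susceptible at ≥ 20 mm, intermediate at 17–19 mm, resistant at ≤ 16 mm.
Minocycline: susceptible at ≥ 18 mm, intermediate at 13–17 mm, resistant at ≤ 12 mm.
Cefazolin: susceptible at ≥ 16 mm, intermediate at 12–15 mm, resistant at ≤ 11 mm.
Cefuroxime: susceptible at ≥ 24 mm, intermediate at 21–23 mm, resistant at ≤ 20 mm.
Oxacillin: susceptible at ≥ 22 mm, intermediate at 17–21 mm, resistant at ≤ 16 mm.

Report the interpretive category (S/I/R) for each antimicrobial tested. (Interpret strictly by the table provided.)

Erythromycin: 22 mm is ≥ 20 mm — susceptible
Minocycline: 23 mm is ≥ 18 mm → susceptible
Cefazolin 27 mm: ≥ 16 mm ⇒ susceptible
Cefuroxime: 14 mm is ≤ 20 mm → resistant
Oxacillin 19 mm: in 17–21 mm ⇒ I

S, S, S, R, I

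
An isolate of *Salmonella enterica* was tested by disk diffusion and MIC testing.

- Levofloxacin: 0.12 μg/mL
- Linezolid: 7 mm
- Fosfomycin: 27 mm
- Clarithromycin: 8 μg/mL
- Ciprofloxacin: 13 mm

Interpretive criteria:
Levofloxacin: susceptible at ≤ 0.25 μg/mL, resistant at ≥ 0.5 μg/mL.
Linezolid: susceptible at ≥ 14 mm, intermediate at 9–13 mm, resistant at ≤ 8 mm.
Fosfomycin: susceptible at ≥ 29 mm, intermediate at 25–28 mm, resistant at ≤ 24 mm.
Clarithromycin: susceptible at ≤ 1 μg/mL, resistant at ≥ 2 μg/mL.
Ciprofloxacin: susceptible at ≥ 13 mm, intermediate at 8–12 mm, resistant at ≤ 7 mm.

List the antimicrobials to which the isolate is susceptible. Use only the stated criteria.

levofloxacin, ciprofloxacin

Levofloxacin 0.12 μg/mL: ≤ 0.25 μg/mL → susceptible
Linezolid 7 mm: ≤ 8 mm → resistant
Fosfomycin 27 mm: in 25–28 mm ⇒ intermediate
Clarithromycin (8 μg/mL) ≥ 2 μg/mL → Resistant
Ciprofloxacin (13 mm) ≥ 13 mm ⇒ susceptible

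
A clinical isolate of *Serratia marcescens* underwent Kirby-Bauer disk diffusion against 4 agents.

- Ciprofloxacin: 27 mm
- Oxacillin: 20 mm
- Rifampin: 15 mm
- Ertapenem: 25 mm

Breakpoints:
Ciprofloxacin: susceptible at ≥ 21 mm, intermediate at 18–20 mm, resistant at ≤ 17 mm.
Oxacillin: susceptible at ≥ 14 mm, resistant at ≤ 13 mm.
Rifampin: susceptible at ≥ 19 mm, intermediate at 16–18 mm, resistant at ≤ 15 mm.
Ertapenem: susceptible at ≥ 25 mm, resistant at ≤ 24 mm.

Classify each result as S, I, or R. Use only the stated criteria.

S, S, R, S

Ciprofloxacin (27 mm) ≥ 21 mm — Susceptible
Oxacillin 20 mm: ≥ 14 mm — Susceptible
Rifampin 15 mm: ≤ 15 mm — resistant
Ertapenem 25 mm: ≥ 25 mm → susceptible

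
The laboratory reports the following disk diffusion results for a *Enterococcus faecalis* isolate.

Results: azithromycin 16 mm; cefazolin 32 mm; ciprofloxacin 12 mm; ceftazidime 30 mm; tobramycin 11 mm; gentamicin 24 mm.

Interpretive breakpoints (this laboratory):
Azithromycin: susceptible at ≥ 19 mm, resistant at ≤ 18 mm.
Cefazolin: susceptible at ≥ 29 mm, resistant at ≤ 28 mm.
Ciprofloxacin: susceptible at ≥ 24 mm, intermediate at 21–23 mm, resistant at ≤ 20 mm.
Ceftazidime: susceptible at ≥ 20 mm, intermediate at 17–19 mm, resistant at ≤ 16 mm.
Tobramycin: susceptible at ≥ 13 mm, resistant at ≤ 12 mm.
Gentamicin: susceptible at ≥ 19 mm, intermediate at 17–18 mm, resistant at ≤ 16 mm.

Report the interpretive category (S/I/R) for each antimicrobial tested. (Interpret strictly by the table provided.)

R, S, R, S, R, S

Azithromycin 16 mm: ≤ 18 mm — Resistant
Cefazolin 32 mm: ≥ 29 mm — Susceptible
Ciprofloxacin: 12 mm is ≤ 20 mm — Resistant
Ceftazidime (30 mm) ≥ 20 mm → S
Tobramycin (11 mm) ≤ 12 mm → resistant
Gentamicin: 24 mm is ≥ 19 mm → S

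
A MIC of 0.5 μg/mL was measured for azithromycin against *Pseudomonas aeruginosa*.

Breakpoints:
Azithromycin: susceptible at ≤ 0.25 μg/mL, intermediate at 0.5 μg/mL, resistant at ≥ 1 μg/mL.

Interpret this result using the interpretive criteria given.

I

Azithromycin (0.5 μg/mL) = 0.5 μg/mL ⇒ Intermediate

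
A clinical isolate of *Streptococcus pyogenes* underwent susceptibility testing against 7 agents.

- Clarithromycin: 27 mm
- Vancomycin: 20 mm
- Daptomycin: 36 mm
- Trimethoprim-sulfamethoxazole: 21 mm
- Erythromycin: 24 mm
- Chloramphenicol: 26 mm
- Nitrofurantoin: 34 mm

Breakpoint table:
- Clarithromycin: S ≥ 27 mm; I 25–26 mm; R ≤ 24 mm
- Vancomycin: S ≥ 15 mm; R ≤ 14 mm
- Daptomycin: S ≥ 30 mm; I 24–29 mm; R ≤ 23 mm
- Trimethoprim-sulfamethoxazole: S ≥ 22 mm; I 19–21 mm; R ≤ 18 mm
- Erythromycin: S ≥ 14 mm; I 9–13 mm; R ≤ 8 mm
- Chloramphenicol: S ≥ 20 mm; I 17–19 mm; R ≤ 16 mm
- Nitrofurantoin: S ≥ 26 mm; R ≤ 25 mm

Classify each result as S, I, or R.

Clarithromycin 27 mm: ≥ 27 mm — susceptible
Vancomycin (20 mm) ≥ 15 mm → susceptible
Daptomycin 36 mm: ≥ 30 mm — S
Trimethoprim-sulfamethoxazole 21 mm: in 19–21 mm — I
Erythromycin: 24 mm is ≥ 14 mm ⇒ S
Chloramphenicol (26 mm) ≥ 20 mm → Susceptible
Nitrofurantoin 34 mm: ≥ 26 mm — susceptible

S, S, S, I, S, S, S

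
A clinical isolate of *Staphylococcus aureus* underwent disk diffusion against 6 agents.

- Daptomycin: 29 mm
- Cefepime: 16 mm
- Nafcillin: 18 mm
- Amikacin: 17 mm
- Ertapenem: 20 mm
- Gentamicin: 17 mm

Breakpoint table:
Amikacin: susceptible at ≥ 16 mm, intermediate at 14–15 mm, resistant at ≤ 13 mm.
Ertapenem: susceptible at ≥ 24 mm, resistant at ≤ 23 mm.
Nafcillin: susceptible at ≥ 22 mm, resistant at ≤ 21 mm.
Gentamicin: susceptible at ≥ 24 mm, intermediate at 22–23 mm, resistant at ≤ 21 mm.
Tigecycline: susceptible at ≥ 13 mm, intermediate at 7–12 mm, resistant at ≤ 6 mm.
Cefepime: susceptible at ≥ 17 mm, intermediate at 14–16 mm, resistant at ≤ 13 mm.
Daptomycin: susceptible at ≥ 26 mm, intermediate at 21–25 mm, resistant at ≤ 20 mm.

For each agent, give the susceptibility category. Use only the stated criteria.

Daptomycin: 29 mm is ≥ 26 mm — Susceptible
Cefepime: 16 mm is in 14–16 mm — intermediate
Nafcillin 18 mm: ≤ 21 mm ⇒ Resistant
Amikacin 17 mm: ≥ 16 mm → susceptible
Ertapenem 20 mm: ≤ 23 mm — resistant
Gentamicin (17 mm) ≤ 21 mm ⇒ resistant

S, I, R, S, R, R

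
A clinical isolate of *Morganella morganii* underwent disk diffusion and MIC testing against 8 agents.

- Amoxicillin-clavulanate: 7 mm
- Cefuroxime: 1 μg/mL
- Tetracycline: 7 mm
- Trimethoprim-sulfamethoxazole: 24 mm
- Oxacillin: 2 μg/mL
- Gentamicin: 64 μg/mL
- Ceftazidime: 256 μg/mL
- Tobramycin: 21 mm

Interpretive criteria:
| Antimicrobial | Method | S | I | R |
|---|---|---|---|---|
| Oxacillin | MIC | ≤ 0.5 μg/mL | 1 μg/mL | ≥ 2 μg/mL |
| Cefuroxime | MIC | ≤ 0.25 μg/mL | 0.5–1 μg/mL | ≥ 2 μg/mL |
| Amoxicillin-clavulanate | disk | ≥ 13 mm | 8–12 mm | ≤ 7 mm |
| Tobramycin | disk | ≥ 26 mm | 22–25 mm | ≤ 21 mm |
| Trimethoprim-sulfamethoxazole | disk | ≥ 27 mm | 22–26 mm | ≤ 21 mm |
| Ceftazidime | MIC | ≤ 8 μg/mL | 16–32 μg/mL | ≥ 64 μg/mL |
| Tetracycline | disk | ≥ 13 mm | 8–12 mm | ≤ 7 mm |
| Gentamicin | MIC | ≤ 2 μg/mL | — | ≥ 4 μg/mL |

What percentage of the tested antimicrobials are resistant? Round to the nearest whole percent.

Amoxicillin-clavulanate: 7 mm is ≤ 7 mm — resistant
Cefuroxime 1 μg/mL: in 0.5–1 μg/mL → intermediate
Tetracycline 7 mm: ≤ 7 mm — R
Trimethoprim-sulfamethoxazole 24 mm: in 22–26 mm ⇒ Intermediate
Oxacillin: 2 μg/mL is ≥ 2 μg/mL ⇒ Resistant
Gentamicin: 64 μg/mL is ≥ 4 μg/mL ⇒ R
Ceftazidime: 256 μg/mL is ≥ 64 μg/mL ⇒ R
Tobramycin 21 mm: ≤ 21 mm → Resistant
Resistant: 6/8

75%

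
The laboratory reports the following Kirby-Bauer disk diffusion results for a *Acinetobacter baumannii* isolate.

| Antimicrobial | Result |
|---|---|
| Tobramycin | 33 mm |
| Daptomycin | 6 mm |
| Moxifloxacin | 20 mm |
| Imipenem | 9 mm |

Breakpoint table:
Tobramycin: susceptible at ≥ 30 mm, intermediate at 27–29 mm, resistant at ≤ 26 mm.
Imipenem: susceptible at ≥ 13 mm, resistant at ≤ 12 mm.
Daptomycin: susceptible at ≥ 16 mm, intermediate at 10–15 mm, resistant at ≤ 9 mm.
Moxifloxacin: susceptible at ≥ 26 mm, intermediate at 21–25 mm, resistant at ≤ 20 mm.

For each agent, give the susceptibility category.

S, R, R, R

Tobramycin (33 mm) ≥ 30 mm — susceptible
Daptomycin (6 mm) ≤ 9 mm — resistant
Moxifloxacin: 20 mm is ≤ 20 mm → Resistant
Imipenem 9 mm: ≤ 12 mm → R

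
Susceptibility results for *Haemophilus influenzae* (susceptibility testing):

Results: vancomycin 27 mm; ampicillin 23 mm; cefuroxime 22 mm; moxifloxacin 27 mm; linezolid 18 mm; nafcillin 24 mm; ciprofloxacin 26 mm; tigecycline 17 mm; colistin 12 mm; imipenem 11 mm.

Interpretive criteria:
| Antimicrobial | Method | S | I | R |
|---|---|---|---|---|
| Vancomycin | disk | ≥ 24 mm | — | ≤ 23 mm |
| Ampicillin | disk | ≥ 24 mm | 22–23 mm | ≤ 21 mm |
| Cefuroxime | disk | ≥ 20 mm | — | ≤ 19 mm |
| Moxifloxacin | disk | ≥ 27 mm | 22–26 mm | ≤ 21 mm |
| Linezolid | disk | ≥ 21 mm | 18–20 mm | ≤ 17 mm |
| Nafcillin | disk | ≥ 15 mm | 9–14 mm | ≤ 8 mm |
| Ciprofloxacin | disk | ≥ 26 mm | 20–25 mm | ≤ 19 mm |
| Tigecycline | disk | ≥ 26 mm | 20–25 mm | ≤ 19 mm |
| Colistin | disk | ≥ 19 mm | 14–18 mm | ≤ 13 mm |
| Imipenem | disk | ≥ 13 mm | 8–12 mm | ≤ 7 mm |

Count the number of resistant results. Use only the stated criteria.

2

Vancomycin (27 mm) ≥ 24 mm — S
Ampicillin: 23 mm is in 22–23 mm ⇒ Intermediate
Cefuroxime 22 mm: ≥ 20 mm — Susceptible
Moxifloxacin: 27 mm is ≥ 27 mm → Susceptible
Linezolid 18 mm: in 18–20 mm ⇒ Intermediate
Nafcillin: 24 mm is ≥ 15 mm ⇒ S
Ciprofloxacin 26 mm: ≥ 26 mm → S
Tigecycline: 17 mm is ≤ 19 mm ⇒ Resistant
Colistin: 12 mm is ≤ 13 mm — resistant
Imipenem (11 mm) in 8–12 mm → Intermediate
Resistant: 2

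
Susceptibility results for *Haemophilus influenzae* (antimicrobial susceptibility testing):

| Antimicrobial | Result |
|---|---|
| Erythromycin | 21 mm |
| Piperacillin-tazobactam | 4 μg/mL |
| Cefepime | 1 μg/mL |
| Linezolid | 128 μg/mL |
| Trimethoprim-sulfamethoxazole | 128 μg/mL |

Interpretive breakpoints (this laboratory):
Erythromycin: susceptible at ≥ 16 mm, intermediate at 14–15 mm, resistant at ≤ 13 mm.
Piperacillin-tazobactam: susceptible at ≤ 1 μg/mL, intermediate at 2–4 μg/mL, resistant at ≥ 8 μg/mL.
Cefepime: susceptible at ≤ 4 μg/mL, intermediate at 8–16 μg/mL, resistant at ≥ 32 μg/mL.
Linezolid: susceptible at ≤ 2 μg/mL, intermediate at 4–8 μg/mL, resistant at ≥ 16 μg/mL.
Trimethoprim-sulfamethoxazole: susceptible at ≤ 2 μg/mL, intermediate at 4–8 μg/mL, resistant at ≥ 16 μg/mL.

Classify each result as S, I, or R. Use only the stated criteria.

S, I, S, R, R

Erythromycin 21 mm: ≥ 16 mm — S
Piperacillin-tazobactam: 4 μg/mL is in 2–4 μg/mL → I
Cefepime: 1 μg/mL is ≤ 4 μg/mL ⇒ S
Linezolid: 128 μg/mL is ≥ 16 μg/mL ⇒ Resistant
Trimethoprim-sulfamethoxazole: 128 μg/mL is ≥ 16 μg/mL → resistant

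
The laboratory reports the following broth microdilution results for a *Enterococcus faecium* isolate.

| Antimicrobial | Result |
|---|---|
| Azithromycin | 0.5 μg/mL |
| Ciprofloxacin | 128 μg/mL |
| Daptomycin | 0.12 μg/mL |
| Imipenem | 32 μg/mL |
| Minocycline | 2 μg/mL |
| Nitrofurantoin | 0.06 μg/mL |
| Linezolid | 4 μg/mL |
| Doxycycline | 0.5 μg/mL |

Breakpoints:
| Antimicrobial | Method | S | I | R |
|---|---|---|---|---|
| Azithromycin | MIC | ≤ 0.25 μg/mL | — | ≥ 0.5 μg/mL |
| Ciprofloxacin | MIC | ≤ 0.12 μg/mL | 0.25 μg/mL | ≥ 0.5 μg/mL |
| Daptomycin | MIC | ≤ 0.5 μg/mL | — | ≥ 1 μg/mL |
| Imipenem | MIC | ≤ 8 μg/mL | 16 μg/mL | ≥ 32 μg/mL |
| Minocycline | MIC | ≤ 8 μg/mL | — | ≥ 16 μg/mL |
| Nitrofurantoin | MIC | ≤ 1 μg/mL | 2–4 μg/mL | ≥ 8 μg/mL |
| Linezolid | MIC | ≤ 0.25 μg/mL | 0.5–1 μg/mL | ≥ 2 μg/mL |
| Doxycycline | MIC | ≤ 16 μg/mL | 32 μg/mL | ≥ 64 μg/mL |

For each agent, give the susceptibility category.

R, R, S, R, S, S, R, S

Azithromycin 0.5 μg/mL: ≥ 0.5 μg/mL — Resistant
Ciprofloxacin 128 μg/mL: ≥ 0.5 μg/mL → Resistant
Daptomycin (0.12 μg/mL) ≤ 0.5 μg/mL ⇒ Susceptible
Imipenem 32 μg/mL: ≥ 32 μg/mL → R
Minocycline: 2 μg/mL is ≤ 8 μg/mL ⇒ susceptible
Nitrofurantoin 0.06 μg/mL: ≤ 1 μg/mL → susceptible
Linezolid (4 μg/mL) ≥ 2 μg/mL — Resistant
Doxycycline: 0.5 μg/mL is ≤ 16 μg/mL → S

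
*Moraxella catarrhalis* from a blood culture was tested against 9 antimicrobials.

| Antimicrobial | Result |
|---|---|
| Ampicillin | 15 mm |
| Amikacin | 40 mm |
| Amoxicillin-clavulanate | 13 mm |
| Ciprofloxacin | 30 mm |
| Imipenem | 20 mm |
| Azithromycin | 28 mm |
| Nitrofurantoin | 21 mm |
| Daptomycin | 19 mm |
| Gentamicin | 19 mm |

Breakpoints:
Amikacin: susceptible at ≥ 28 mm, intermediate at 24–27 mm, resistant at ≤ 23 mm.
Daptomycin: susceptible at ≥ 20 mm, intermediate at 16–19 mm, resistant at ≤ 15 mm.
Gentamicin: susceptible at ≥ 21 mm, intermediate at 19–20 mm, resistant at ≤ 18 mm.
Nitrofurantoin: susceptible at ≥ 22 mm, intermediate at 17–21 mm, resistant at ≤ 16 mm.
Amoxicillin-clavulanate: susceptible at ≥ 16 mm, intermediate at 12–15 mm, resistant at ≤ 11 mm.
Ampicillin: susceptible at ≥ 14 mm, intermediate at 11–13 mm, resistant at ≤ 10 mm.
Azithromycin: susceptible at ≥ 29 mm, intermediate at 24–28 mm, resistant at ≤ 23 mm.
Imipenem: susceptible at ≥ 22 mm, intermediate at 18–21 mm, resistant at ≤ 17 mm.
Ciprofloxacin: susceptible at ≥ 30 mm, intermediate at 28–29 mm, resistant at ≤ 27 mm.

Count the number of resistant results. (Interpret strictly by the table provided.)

0

Ampicillin: 15 mm is ≥ 14 mm ⇒ Susceptible
Amikacin 40 mm: ≥ 28 mm ⇒ Susceptible
Amoxicillin-clavulanate: 13 mm is in 12–15 mm → I
Ciprofloxacin: 30 mm is ≥ 30 mm ⇒ Susceptible
Imipenem: 20 mm is in 18–21 mm — I
Azithromycin (28 mm) in 24–28 mm → I
Nitrofurantoin (21 mm) in 17–21 mm ⇒ Intermediate
Daptomycin 19 mm: in 16–19 mm — intermediate
Gentamicin: 19 mm is in 19–20 mm → I
Resistant: 0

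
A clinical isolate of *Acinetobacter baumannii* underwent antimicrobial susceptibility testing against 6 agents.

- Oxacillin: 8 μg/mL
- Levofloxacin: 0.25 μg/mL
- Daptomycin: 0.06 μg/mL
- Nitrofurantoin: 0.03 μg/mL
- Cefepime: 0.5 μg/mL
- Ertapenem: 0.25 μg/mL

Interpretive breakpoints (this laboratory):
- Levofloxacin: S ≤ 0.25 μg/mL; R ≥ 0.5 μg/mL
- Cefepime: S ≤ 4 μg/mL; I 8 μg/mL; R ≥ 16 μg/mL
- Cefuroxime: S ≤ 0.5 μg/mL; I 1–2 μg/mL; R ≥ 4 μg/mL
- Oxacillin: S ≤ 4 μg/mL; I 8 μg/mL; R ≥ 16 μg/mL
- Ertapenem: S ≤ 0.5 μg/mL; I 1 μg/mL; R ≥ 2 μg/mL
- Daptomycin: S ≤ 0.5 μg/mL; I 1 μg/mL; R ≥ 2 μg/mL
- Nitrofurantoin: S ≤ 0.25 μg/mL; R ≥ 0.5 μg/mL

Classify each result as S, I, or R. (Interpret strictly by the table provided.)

Oxacillin (8 μg/mL) = 8 μg/mL — I
Levofloxacin (0.25 μg/mL) ≤ 0.25 μg/mL ⇒ susceptible
Daptomycin: 0.06 μg/mL is ≤ 0.5 μg/mL ⇒ S
Nitrofurantoin (0.03 μg/mL) ≤ 0.25 μg/mL — susceptible
Cefepime: 0.5 μg/mL is ≤ 4 μg/mL — S
Ertapenem: 0.25 μg/mL is ≤ 0.5 μg/mL — S

I, S, S, S, S, S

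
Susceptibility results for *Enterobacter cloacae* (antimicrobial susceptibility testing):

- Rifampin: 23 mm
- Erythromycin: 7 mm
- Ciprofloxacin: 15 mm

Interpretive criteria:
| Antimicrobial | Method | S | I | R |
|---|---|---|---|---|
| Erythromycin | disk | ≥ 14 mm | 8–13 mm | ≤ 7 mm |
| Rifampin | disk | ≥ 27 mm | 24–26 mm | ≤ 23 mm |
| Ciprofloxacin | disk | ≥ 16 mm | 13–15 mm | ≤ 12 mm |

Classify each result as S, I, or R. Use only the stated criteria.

R, R, I

Rifampin (23 mm) ≤ 23 mm ⇒ Resistant
Erythromycin 7 mm: ≤ 7 mm — R
Ciprofloxacin (15 mm) in 13–15 mm — I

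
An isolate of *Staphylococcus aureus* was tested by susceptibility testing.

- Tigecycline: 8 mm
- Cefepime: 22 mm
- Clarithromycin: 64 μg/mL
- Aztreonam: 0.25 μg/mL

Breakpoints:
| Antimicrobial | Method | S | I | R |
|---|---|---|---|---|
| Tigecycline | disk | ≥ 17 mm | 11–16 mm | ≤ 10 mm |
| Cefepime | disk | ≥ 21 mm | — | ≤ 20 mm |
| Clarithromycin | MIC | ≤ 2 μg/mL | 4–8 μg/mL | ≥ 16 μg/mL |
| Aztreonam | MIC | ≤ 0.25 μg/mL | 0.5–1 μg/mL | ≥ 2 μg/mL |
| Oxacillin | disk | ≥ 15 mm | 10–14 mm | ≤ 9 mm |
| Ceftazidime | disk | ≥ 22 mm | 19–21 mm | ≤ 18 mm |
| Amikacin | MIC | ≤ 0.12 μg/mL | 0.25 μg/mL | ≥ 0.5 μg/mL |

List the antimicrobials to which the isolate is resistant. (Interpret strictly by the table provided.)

Tigecycline: 8 mm is ≤ 10 mm ⇒ Resistant
Cefepime: 22 mm is ≥ 21 mm — Susceptible
Clarithromycin: 64 μg/mL is ≥ 16 μg/mL — R
Aztreonam: 0.25 μg/mL is ≤ 0.25 μg/mL ⇒ Susceptible

tigecycline, clarithromycin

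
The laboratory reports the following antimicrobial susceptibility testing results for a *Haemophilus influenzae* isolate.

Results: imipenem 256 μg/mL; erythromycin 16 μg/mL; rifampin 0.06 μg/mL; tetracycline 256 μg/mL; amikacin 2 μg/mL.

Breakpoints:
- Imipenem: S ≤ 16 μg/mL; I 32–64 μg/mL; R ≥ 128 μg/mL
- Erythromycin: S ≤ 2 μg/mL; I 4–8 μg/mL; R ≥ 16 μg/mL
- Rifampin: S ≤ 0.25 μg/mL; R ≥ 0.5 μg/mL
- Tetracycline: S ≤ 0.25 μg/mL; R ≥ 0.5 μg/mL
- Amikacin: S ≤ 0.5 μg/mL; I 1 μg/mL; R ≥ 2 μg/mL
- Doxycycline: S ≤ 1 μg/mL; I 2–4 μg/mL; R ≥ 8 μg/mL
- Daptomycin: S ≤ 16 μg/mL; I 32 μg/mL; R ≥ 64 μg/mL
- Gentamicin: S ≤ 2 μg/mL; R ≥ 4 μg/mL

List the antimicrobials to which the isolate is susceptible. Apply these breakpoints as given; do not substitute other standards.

Imipenem (256 μg/mL) ≥ 128 μg/mL — resistant
Erythromycin (16 μg/mL) ≥ 16 μg/mL → Resistant
Rifampin: 0.06 μg/mL is ≤ 0.25 μg/mL ⇒ Susceptible
Tetracycline: 256 μg/mL is ≥ 0.5 μg/mL ⇒ R
Amikacin: 2 μg/mL is ≥ 2 μg/mL — R

rifampin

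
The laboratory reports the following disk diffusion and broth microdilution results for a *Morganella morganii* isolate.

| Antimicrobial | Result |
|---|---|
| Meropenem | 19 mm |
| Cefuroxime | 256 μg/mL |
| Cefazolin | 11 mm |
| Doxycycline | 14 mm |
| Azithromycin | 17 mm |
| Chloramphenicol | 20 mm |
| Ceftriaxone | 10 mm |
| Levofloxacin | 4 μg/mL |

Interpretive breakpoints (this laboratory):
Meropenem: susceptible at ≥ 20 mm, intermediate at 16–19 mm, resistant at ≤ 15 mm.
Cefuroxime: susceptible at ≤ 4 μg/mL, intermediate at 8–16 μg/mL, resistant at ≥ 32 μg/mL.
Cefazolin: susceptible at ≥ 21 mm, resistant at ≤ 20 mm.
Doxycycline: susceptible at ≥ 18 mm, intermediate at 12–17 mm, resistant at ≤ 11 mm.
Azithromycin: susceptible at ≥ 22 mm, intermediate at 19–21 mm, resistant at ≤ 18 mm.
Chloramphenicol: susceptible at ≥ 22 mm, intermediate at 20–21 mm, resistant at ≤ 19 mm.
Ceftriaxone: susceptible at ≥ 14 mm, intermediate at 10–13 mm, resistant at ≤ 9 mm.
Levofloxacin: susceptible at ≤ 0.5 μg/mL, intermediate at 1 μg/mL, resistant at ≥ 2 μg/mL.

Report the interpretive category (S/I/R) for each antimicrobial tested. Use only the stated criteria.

I, R, R, I, R, I, I, R

Meropenem 19 mm: in 16–19 mm — Intermediate
Cefuroxime: 256 μg/mL is ≥ 32 μg/mL — resistant
Cefazolin 11 mm: ≤ 20 mm → Resistant
Doxycycline: 14 mm is in 12–17 mm ⇒ Intermediate
Azithromycin: 17 mm is ≤ 18 mm — R
Chloramphenicol: 20 mm is in 20–21 mm → Intermediate
Ceftriaxone (10 mm) in 10–13 mm ⇒ I
Levofloxacin (4 μg/mL) ≥ 2 μg/mL → resistant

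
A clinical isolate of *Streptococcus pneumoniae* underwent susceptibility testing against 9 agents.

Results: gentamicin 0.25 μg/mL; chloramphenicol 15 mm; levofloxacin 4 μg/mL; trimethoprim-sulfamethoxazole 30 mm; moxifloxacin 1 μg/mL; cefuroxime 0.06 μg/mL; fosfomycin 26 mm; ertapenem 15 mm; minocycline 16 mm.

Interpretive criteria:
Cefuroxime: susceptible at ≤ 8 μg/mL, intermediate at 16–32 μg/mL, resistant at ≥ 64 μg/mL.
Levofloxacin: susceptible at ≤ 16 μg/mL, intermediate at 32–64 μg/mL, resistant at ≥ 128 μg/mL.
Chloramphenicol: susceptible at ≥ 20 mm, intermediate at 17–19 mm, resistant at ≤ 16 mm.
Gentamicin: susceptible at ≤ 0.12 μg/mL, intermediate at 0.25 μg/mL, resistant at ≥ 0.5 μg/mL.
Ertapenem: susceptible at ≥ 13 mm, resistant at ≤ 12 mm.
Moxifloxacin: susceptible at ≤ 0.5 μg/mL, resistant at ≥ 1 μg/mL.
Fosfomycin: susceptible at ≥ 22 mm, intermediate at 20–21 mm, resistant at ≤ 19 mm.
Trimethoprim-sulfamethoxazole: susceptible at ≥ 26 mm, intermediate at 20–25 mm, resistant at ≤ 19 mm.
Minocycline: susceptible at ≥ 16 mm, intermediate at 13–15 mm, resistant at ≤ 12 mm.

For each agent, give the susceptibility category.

I, R, S, S, R, S, S, S, S

Gentamicin (0.25 μg/mL) = 0.25 μg/mL — Intermediate
Chloramphenicol 15 mm: ≤ 16 mm — R
Levofloxacin: 4 μg/mL is ≤ 16 μg/mL ⇒ Susceptible
Trimethoprim-sulfamethoxazole (30 mm) ≥ 26 mm → Susceptible
Moxifloxacin: 1 μg/mL is ≥ 1 μg/mL — R
Cefuroxime (0.06 μg/mL) ≤ 8 μg/mL → Susceptible
Fosfomycin 26 mm: ≥ 22 mm ⇒ Susceptible
Ertapenem: 15 mm is ≥ 13 mm ⇒ S
Minocycline 16 mm: ≥ 16 mm ⇒ Susceptible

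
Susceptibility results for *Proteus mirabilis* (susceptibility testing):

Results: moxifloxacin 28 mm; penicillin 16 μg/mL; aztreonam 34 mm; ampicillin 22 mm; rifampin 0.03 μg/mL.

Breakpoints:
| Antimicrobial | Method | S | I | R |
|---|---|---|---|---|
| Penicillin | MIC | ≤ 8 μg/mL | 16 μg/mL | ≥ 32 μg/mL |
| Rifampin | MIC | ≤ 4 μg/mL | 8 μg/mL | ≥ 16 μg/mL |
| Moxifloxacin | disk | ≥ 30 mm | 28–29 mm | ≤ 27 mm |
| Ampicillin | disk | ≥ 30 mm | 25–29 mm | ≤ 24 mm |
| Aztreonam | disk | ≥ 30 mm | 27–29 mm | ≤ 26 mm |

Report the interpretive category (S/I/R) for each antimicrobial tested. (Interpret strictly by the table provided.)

Moxifloxacin 28 mm: in 28–29 mm → Intermediate
Penicillin (16 μg/mL) = 16 μg/mL ⇒ Intermediate
Aztreonam 34 mm: ≥ 30 mm → Susceptible
Ampicillin: 22 mm is ≤ 24 mm — resistant
Rifampin (0.03 μg/mL) ≤ 4 μg/mL — S

I, I, S, R, S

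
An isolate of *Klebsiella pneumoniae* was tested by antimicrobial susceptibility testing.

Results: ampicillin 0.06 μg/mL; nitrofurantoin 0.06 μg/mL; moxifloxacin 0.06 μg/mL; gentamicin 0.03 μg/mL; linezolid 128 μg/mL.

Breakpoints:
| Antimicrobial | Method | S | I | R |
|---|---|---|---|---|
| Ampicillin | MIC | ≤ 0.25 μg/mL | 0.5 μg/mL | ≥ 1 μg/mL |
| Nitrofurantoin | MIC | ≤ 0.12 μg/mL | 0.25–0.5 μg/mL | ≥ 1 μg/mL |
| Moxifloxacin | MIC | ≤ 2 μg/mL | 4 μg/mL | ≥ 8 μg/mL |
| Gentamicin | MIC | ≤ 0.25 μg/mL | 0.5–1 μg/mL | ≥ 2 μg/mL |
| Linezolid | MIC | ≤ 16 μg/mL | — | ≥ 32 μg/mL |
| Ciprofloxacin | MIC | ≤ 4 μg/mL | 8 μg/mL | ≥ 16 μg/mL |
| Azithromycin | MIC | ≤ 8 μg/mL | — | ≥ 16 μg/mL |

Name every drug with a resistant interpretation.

Ampicillin: 0.06 μg/mL is ≤ 0.25 μg/mL — S
Nitrofurantoin (0.06 μg/mL) ≤ 0.12 μg/mL ⇒ S
Moxifloxacin: 0.06 μg/mL is ≤ 2 μg/mL → S
Gentamicin 0.03 μg/mL: ≤ 0.25 μg/mL — susceptible
Linezolid (128 μg/mL) ≥ 32 μg/mL ⇒ resistant

linezolid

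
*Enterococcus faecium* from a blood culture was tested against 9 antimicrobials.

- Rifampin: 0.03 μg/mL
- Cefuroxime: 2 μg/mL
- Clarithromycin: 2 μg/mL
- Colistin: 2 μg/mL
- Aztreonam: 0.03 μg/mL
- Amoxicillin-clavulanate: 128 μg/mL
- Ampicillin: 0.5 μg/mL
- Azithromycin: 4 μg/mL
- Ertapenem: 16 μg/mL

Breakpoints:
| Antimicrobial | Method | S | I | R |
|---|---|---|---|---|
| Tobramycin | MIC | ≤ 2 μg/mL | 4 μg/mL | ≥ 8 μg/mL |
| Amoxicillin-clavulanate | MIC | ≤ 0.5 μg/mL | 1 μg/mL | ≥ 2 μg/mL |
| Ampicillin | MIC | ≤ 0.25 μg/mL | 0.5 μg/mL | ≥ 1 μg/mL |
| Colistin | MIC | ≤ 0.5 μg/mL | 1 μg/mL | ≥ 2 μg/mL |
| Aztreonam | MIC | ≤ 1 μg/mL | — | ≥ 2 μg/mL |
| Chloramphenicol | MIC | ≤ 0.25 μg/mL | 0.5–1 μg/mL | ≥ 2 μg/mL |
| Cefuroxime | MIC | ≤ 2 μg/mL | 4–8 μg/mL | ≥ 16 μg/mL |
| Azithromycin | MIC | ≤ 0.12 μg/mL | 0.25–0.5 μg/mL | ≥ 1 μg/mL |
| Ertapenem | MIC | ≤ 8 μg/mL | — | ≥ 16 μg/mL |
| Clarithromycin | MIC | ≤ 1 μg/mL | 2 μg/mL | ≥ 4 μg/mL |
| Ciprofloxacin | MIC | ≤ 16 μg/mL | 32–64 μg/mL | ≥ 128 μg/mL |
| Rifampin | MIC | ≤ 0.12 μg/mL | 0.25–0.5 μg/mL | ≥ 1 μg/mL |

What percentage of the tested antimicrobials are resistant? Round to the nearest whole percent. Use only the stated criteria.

44%

Rifampin (0.03 μg/mL) ≤ 0.12 μg/mL ⇒ Susceptible
Cefuroxime: 2 μg/mL is ≤ 2 μg/mL — S
Clarithromycin 2 μg/mL: = 2 μg/mL — Intermediate
Colistin: 2 μg/mL is ≥ 2 μg/mL → Resistant
Aztreonam 0.03 μg/mL: ≤ 1 μg/mL — Susceptible
Amoxicillin-clavulanate: 128 μg/mL is ≥ 2 μg/mL — resistant
Ampicillin (0.5 μg/mL) = 0.5 μg/mL — intermediate
Azithromycin (4 μg/mL) ≥ 1 μg/mL → R
Ertapenem 16 μg/mL: ≥ 16 μg/mL — R
Resistant: 4/9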